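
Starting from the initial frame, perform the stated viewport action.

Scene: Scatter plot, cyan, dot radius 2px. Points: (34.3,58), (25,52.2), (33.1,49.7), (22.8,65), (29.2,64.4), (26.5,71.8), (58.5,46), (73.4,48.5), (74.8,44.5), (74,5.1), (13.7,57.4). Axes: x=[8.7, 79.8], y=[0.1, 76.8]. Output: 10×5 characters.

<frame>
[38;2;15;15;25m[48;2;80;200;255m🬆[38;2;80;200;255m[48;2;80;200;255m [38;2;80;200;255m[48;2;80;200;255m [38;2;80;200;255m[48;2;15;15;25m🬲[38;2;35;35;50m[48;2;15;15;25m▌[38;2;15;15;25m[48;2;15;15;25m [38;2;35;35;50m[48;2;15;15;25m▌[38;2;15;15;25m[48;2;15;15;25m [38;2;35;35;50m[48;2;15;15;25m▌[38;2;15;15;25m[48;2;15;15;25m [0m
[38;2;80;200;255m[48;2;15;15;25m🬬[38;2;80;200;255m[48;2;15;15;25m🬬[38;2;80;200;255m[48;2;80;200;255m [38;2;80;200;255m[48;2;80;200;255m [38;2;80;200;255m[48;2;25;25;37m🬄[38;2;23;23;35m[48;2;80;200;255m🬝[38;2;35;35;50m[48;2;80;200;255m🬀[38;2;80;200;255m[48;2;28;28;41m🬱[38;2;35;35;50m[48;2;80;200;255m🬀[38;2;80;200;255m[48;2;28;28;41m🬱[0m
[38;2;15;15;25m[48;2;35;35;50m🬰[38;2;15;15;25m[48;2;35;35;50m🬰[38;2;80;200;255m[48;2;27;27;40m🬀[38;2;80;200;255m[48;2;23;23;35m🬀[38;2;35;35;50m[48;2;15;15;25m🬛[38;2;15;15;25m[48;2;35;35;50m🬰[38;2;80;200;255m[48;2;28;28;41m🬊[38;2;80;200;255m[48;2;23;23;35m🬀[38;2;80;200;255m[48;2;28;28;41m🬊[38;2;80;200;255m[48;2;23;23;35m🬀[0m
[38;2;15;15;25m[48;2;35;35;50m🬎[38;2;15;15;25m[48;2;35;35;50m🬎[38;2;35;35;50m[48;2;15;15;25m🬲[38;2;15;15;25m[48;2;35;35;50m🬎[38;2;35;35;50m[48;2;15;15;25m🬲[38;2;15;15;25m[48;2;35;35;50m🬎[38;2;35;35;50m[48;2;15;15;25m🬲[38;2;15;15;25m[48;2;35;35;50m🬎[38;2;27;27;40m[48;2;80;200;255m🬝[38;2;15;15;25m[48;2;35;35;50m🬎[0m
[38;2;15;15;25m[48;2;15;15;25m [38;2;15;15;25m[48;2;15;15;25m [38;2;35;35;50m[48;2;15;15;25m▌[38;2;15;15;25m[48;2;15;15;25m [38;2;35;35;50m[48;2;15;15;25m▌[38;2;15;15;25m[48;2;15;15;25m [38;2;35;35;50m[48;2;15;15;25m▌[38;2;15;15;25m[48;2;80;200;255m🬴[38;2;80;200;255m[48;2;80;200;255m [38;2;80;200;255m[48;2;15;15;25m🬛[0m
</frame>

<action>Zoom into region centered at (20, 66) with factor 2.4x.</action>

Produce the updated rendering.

<frame>
[38;2;15;15;25m[48;2;15;15;25m [38;2;15;15;25m[48;2;15;15;25m [38;2;35;35;50m[48;2;15;15;25m▌[38;2;15;15;25m[48;2;15;15;25m [38;2;35;35;50m[48;2;15;15;25m▌[38;2;15;15;25m[48;2;15;15;25m [38;2;27;27;40m[48;2;80;200;255m🬝[38;2;15;15;25m[48;2;15;15;25m [38;2;35;35;50m[48;2;15;15;25m▌[38;2;15;15;25m[48;2;15;15;25m [0m
[38;2;35;35;50m[48;2;15;15;25m🬂[38;2;35;35;50m[48;2;15;15;25m🬂[38;2;35;35;50m[48;2;15;15;25m🬕[38;2;35;35;50m[48;2;15;15;25m🬂[38;2;35;35;50m[48;2;15;15;25m🬕[38;2;25;25;37m[48;2;80;200;255m🬕[38;2;80;200;255m[48;2;80;200;255m [38;2;80;200;255m[48;2;35;35;50m🬺[38;2;35;35;50m[48;2;15;15;25m🬕[38;2;35;35;50m[48;2;15;15;25m🬂[0m
[38;2;15;15;25m[48;2;35;35;50m🬰[38;2;15;15;25m[48;2;35;35;50m🬰[38;2;31;31;45m[48;2;80;200;255m🬝[38;2;15;15;25m[48;2;35;35;50m🬰[38;2;27;27;40m[48;2;80;200;255m🬴[38;2;80;200;255m[48;2;80;200;255m [38;2;80;200;255m[48;2;15;15;25m🬝[38;2;80;200;255m[48;2;80;200;255m [38;2;80;200;255m[48;2;15;15;25m🬛[38;2;23;23;35m[48;2;80;200;255m🬬[0m
[38;2;15;15;25m[48;2;35;35;50m🬎[38;2;23;23;35m[48;2;80;200;255m🬴[38;2;80;200;255m[48;2;80;200;255m [38;2;80;200;255m[48;2;25;25;37m🬛[38;2;35;35;50m[48;2;15;15;25m🬲[38;2;23;23;35m[48;2;80;200;255m🬺[38;2;27;27;40m[48;2;80;200;255m🬬[38;2;23;23;35m[48;2;80;200;255m🬺[38;2;35;35;50m[48;2;80;200;255m🬐[38;2;80;200;255m[48;2;80;200;255m [0m
[38;2;15;15;25m[48;2;15;15;25m [38;2;15;15;25m[48;2;15;15;25m [38;2;80;200;255m[48;2;27;27;40m🬁[38;2;15;15;25m[48;2;15;15;25m [38;2;35;35;50m[48;2;15;15;25m▌[38;2;15;15;25m[48;2;80;200;255m🬐[38;2;80;200;255m[48;2;80;200;255m [38;2;15;15;25m[48;2;80;200;255m🬙[38;2;35;35;50m[48;2;80;200;255m🬀[38;2;80;200;255m[48;2;15;15;25m🬲[0m
</frame>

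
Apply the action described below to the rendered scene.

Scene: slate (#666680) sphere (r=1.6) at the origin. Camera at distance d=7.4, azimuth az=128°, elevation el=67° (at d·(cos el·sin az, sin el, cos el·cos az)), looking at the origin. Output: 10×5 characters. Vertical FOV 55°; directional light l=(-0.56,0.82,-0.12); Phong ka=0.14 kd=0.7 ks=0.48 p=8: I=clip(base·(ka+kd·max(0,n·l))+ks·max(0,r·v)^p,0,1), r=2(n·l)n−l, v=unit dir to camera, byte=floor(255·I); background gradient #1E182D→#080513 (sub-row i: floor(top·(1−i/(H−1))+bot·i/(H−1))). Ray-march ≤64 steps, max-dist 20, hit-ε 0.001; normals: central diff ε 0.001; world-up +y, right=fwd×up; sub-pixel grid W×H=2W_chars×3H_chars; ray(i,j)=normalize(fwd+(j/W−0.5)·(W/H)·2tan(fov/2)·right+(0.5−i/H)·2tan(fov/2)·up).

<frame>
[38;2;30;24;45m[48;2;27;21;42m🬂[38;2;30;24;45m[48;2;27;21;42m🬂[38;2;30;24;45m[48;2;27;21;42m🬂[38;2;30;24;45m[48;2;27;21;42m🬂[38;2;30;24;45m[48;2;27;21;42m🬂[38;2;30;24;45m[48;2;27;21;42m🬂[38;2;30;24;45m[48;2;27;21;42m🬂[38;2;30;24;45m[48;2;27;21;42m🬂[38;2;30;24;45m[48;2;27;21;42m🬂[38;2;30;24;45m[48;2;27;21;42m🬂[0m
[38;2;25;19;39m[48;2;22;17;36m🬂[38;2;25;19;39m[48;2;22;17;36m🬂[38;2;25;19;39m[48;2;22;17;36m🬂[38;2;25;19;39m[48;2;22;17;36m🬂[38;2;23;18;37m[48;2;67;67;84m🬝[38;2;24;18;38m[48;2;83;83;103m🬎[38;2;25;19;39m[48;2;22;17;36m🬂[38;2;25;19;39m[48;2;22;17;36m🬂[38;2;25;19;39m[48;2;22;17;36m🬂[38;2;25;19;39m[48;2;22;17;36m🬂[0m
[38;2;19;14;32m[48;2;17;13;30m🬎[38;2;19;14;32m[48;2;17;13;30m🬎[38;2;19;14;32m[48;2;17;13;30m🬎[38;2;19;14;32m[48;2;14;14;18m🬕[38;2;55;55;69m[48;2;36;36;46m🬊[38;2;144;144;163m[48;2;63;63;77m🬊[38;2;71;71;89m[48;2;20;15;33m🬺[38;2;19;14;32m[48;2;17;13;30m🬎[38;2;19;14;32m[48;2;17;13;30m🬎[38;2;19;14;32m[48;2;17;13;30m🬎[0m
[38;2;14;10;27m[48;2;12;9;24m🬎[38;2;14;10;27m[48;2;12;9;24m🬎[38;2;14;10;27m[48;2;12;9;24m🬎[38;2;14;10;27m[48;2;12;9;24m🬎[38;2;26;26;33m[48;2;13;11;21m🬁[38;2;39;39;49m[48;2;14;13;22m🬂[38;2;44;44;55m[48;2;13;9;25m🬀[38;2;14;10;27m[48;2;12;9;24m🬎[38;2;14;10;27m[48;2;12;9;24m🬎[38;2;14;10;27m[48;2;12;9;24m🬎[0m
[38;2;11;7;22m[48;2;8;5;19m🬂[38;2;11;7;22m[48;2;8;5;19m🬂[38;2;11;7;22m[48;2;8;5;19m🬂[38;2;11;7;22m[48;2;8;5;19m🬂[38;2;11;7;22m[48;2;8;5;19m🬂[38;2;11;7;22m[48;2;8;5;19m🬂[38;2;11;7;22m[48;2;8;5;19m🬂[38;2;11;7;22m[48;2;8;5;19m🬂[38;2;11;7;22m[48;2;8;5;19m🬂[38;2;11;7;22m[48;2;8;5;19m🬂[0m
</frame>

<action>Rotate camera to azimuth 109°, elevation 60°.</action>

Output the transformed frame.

<frame>
[38;2;30;24;45m[48;2;27;21;42m🬂[38;2;30;24;45m[48;2;27;21;42m🬂[38;2;30;24;45m[48;2;27;21;42m🬂[38;2;30;24;45m[48;2;27;21;42m🬂[38;2;30;24;45m[48;2;27;21;42m🬂[38;2;30;24;45m[48;2;27;21;42m🬂[38;2;30;24;45m[48;2;27;21;42m🬂[38;2;30;24;45m[48;2;27;21;42m🬂[38;2;30;24;45m[48;2;27;21;42m🬂[38;2;30;24;45m[48;2;27;21;42m🬂[0m
[38;2;25;19;39m[48;2;22;17;36m🬂[38;2;25;19;39m[48;2;22;17;36m🬂[38;2;25;19;39m[48;2;22;17;36m🬂[38;2;25;19;39m[48;2;22;17;36m🬂[38;2;23;18;37m[48;2;72;72;90m🬝[38;2;24;18;38m[48;2;95;95;115m🬎[38;2;25;19;39m[48;2;22;17;36m🬂[38;2;25;19;39m[48;2;22;17;36m🬂[38;2;25;19;39m[48;2;22;17;36m🬂[38;2;25;19;39m[48;2;22;17;36m🬂[0m
[38;2;19;14;32m[48;2;17;13;30m🬎[38;2;19;14;32m[48;2;17;13;30m🬎[38;2;19;14;32m[48;2;17;13;30m🬎[38;2;19;15;30m[48;2;14;14;17m🬝[38;2;55;55;68m[48;2;31;31;39m🬊[38;2;158;158;176m[48;2;53;53;66m🬂[38;2;67;67;83m[48;2;35;33;46m🬌[38;2;19;14;32m[48;2;17;13;30m🬎[38;2;19;14;32m[48;2;17;13;30m🬎[38;2;19;14;32m[48;2;17;13;30m🬎[0m
[38;2;14;10;27m[48;2;12;9;24m🬎[38;2;14;10;27m[48;2;12;9;24m🬎[38;2;14;10;27m[48;2;12;9;24m🬎[38;2;14;10;27m[48;2;12;9;24m🬎[38;2;14;14;17m[48;2;12;9;24m🬊[38;2;23;23;29m[48;2;13;11;20m🬂[38;2;26;26;32m[48;2;13;9;25m🬀[38;2;14;10;27m[48;2;12;9;24m🬎[38;2;14;10;27m[48;2;12;9;24m🬎[38;2;14;10;27m[48;2;12;9;24m🬎[0m
[38;2;11;7;22m[48;2;8;5;19m🬂[38;2;11;7;22m[48;2;8;5;19m🬂[38;2;11;7;22m[48;2;8;5;19m🬂[38;2;11;7;22m[48;2;8;5;19m🬂[38;2;11;7;22m[48;2;8;5;19m🬂[38;2;11;7;22m[48;2;8;5;19m🬂[38;2;11;7;22m[48;2;8;5;19m🬂[38;2;11;7;22m[48;2;8;5;19m🬂[38;2;11;7;22m[48;2;8;5;19m🬂[38;2;11;7;22m[48;2;8;5;19m🬂[0m
</frame>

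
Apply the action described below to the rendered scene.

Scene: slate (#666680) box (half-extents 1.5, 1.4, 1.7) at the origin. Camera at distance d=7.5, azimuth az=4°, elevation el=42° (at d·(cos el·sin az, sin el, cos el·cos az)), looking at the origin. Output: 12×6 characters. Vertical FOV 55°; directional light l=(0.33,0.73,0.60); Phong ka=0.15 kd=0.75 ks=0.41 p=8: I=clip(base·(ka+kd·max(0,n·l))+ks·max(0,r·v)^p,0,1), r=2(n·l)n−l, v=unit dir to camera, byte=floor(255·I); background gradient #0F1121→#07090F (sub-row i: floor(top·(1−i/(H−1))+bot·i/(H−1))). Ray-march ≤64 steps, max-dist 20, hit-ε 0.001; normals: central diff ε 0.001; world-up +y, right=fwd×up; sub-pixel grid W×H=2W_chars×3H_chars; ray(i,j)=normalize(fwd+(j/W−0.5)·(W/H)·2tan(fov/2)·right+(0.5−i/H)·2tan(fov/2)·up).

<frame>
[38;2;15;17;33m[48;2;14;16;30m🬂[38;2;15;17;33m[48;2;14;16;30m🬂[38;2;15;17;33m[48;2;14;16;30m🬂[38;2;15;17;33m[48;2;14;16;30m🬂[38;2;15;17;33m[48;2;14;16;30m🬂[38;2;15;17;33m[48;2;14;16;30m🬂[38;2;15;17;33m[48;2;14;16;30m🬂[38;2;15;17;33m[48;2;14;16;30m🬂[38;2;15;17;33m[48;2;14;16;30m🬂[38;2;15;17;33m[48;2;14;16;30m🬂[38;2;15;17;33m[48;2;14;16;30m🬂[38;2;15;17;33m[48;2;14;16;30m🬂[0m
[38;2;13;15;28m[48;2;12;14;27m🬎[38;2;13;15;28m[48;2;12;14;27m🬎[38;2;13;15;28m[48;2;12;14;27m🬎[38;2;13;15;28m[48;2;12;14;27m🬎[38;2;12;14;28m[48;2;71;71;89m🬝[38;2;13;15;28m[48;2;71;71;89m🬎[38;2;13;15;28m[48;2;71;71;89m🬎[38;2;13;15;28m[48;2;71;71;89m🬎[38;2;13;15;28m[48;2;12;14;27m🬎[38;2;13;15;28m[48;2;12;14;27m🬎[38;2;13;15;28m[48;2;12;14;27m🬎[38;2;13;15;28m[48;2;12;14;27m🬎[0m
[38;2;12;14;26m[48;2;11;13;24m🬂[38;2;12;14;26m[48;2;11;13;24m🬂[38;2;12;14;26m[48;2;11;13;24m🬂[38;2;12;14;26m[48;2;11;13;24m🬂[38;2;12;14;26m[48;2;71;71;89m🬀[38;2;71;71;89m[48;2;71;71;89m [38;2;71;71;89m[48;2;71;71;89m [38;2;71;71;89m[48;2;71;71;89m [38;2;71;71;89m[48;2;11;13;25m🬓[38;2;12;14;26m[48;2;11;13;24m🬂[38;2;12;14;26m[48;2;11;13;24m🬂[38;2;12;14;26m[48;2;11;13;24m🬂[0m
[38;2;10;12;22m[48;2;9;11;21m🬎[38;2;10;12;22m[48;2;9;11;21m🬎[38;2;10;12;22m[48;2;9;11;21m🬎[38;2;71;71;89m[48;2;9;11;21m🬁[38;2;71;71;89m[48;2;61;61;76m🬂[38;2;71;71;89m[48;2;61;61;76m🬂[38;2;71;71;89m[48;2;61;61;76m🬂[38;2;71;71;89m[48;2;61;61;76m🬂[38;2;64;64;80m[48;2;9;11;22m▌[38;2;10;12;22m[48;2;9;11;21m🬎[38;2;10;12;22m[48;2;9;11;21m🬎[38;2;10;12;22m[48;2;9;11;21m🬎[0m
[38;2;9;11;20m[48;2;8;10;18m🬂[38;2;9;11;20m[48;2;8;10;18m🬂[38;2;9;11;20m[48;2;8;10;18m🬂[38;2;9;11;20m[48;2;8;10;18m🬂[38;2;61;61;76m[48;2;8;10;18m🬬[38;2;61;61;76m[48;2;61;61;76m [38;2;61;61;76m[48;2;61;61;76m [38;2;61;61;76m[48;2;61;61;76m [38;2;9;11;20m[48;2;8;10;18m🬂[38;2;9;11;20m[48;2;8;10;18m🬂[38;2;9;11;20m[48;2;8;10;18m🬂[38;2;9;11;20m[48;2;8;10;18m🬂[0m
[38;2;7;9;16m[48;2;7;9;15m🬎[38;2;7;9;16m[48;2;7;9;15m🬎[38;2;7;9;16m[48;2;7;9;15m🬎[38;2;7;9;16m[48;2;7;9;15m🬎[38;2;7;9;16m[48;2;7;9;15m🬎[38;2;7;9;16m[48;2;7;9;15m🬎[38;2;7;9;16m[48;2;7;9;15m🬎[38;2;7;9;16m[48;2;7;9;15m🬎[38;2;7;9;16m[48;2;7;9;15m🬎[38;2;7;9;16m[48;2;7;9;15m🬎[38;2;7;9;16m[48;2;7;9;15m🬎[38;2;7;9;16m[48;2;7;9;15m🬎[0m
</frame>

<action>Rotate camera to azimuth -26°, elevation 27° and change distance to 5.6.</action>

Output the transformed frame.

<frame>
[38;2;15;17;33m[48;2;14;16;30m🬂[38;2;15;17;33m[48;2;14;16;30m🬂[38;2;15;17;33m[48;2;14;16;30m🬂[38;2;15;17;33m[48;2;14;16;30m🬂[38;2;15;17;33m[48;2;14;16;30m🬂[38;2;15;17;33m[48;2;14;16;30m🬂[38;2;15;17;33m[48;2;14;16;30m🬂[38;2;15;17;33m[48;2;14;16;30m🬂[38;2;15;17;33m[48;2;14;16;30m🬂[38;2;15;17;33m[48;2;14;16;30m🬂[38;2;15;17;33m[48;2;14;16;30m🬂[38;2;15;17;33m[48;2;14;16;30m🬂[0m
[38;2;13;15;28m[48;2;12;14;27m🬎[38;2;13;15;28m[48;2;12;14;27m🬎[38;2;13;15;28m[48;2;12;14;27m🬎[38;2;71;71;89m[48;2;13;15;26m🬦[38;2;13;15;29m[48;2;71;71;89m🬂[38;2;13;15;29m[48;2;71;71;89m🬂[38;2;13;15;29m[48;2;71;71;89m🬂[38;2;13;15;29m[48;2;71;71;89m🬂[38;2;13;15;28m[48;2;71;71;89m🬎[38;2;13;15;28m[48;2;73;73;92m🬎[38;2;13;15;28m[48;2;12;14;27m🬎[38;2;13;15;28m[48;2;12;14;27m🬎[0m
[38;2;12;14;26m[48;2;11;13;24m🬂[38;2;12;14;26m[48;2;11;13;24m🬂[38;2;12;14;26m[48;2;11;13;24m🬂[38;2;11;13;25m[48;2;15;15;19m▌[38;2;68;68;85m[48;2;15;15;19m🬨[38;2;71;71;89m[48;2;61;61;76m🬎[38;2;71;71;89m[48;2;61;61;76m🬂[38;2;71;71;89m[48;2;61;61;76m🬂[38;2;71;71;89m[48;2;61;61;76m🬂[38;2;61;61;76m[48;2;61;61;76m [38;2;61;61;76m[48;2;11;13;25m▌[38;2;12;14;26m[48;2;11;13;24m🬂[0m
[38;2;10;12;22m[48;2;9;11;21m🬎[38;2;10;12;22m[48;2;9;11;21m🬎[38;2;10;12;22m[48;2;9;11;21m🬎[38;2;15;15;19m[48;2;9;11;22m▐[38;2;15;15;19m[48;2;61;61;76m▌[38;2;61;61;76m[48;2;61;61;76m [38;2;61;61;76m[48;2;61;61;76m [38;2;61;61;76m[48;2;61;61;76m [38;2;61;61;76m[48;2;61;61;76m [38;2;61;61;76m[48;2;61;61;76m [38;2;10;12;22m[48;2;9;11;21m🬎[38;2;10;12;22m[48;2;9;11;21m🬎[0m
[38;2;9;11;20m[48;2;8;10;18m🬂[38;2;9;11;20m[48;2;8;10;18m🬂[38;2;9;11;20m[48;2;8;10;18m🬂[38;2;9;11;20m[48;2;8;10;18m🬂[38;2;15;15;19m[48;2;61;61;76m🬺[38;2;61;61;76m[48;2;61;61;76m [38;2;61;61;76m[48;2;61;61;76m [38;2;61;61;76m[48;2;61;61;76m [38;2;61;61;76m[48;2;61;61;76m [38;2;61;61;76m[48;2;8;10;18m🬕[38;2;9;11;20m[48;2;8;10;18m🬂[38;2;9;11;20m[48;2;8;10;18m🬂[0m
[38;2;7;9;16m[48;2;7;9;15m🬎[38;2;7;9;16m[48;2;7;9;15m🬎[38;2;7;9;16m[48;2;7;9;15m🬎[38;2;7;9;16m[48;2;7;9;15m🬎[38;2;15;15;19m[48;2;7;9;15m🬉[38;2;61;61;76m[48;2;61;61;76m [38;2;61;61;76m[48;2;7;9;15m🬝[38;2;61;61;76m[48;2;7;9;15m🬆[38;2;61;61;76m[48;2;7;9;15m🬀[38;2;7;9;16m[48;2;7;9;15m🬎[38;2;7;9;16m[48;2;7;9;15m🬎[38;2;7;9;16m[48;2;7;9;15m🬎[0m
</frame>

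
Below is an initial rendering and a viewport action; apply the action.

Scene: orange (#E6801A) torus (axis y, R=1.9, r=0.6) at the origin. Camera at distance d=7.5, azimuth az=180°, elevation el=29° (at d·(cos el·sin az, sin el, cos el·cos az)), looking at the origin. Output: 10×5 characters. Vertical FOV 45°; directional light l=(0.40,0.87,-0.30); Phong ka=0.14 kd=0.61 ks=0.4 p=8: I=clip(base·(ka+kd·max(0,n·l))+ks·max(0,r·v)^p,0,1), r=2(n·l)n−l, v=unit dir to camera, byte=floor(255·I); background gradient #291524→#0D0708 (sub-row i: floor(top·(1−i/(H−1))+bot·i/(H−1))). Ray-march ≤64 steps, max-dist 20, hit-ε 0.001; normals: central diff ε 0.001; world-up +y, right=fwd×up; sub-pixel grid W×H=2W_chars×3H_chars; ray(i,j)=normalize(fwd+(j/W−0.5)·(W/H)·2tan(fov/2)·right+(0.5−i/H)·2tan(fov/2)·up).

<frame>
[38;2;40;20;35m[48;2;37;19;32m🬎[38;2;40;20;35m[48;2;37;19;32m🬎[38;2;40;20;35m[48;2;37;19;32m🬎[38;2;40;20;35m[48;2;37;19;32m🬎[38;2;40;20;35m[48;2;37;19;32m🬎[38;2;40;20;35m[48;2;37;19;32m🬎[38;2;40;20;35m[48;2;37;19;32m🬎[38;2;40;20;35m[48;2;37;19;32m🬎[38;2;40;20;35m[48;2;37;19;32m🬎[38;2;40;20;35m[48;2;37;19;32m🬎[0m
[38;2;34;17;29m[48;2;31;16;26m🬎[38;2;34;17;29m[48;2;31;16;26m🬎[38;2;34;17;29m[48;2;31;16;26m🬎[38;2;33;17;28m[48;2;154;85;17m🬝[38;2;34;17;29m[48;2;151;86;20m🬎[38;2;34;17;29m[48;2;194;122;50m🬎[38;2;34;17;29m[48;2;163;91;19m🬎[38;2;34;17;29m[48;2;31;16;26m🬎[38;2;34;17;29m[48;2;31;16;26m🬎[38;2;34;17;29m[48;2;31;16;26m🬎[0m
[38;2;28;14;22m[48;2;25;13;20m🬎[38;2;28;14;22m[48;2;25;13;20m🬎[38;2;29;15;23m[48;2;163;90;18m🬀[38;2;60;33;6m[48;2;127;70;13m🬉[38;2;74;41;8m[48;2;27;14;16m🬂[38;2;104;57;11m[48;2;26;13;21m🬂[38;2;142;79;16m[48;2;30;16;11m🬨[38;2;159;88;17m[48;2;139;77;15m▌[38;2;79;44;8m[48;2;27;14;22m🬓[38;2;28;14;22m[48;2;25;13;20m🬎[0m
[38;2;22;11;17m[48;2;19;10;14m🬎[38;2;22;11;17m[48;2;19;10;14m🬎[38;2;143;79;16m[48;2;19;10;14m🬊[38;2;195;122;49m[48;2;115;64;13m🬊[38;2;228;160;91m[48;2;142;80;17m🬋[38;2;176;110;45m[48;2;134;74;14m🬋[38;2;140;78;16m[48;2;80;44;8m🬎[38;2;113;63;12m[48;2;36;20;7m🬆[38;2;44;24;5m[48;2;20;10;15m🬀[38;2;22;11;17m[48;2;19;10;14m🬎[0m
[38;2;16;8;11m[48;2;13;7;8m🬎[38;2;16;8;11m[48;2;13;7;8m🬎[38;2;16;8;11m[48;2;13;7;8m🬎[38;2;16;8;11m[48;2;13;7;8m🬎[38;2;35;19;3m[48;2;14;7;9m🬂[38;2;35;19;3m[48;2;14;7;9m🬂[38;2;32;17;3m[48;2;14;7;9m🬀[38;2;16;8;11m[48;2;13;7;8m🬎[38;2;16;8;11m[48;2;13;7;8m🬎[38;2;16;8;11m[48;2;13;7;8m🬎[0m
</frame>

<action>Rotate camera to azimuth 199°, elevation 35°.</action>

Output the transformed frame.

<frame>
[38;2;40;20;35m[48;2;37;19;32m🬎[38;2;40;20;35m[48;2;37;19;32m🬎[38;2;40;20;35m[48;2;37;19;32m🬎[38;2;40;20;35m[48;2;37;19;32m🬎[38;2;40;20;35m[48;2;37;19;32m🬎[38;2;40;20;35m[48;2;37;19;32m🬎[38;2;40;20;35m[48;2;37;19;32m🬎[38;2;40;20;35m[48;2;37;19;32m🬎[38;2;40;20;35m[48;2;37;19;32m🬎[38;2;40;20;35m[48;2;37;19;32m🬎[0m
[38;2;34;17;29m[48;2;31;16;26m🬎[38;2;34;17;29m[48;2;31;16;26m🬎[38;2;34;17;29m[48;2;31;16;26m🬎[38;2;34;17;29m[48;2;150;83;17m🬎[38;2;34;17;29m[48;2;122;68;15m🬎[38;2;34;17;29m[48;2;192;130;68m🬎[38;2;34;17;29m[48;2;201;127;54m🬎[38;2;111;61;12m[48;2;33;17;28m🬏[38;2;34;17;29m[48;2;31;16;26m🬎[38;2;34;17;29m[48;2;31;16;26m🬎[0m
[38;2;28;14;22m[48;2;25;13;20m🬎[38;2;28;14;22m[48;2;25;13;20m🬎[38;2;29;15;23m[48;2;164;91;19m🬀[38;2;118;65;12m[48;2;40;22;10m▌[38;2;33;18;3m[48;2;26;13;21m🬂[38;2;78;43;8m[48;2;29;15;17m🬁[38;2;134;75;16m[48;2;25;13;20m🬊[38;2;165;92;18m[48;2;141;78;15m▌[38;2;66;36;7m[48;2;27;14;22m🬓[38;2;28;14;22m[48;2;25;13;20m🬎[0m
[38;2;22;11;17m[48;2;19;10;14m🬎[38;2;22;11;17m[48;2;19;10;14m🬎[38;2;157;89;22m[48;2;30;16;11m🬊[38;2;255;186;116m[48;2;157;92;28m🬇[38;2;137;77;17m[48;2;230;160;90m🬰[38;2;172;104;37m[48;2;128;71;14m🬋[38;2;144;80;16m[48;2;94;52;10m🬎[38;2;118;65;12m[48;2;49;27;5m🬆[38;2;40;22;4m[48;2;20;10;15m🬀[38;2;22;11;17m[48;2;19;10;14m🬎[0m
[38;2;16;8;11m[48;2;13;7;8m🬎[38;2;16;8;11m[48;2;13;7;8m🬎[38;2;16;8;11m[48;2;13;7;8m🬎[38;2;55;30;6m[48;2;14;7;9m🬁[38;2;77;42;8m[48;2;14;7;9m🬂[38;2;68;38;7m[48;2;14;7;9m🬂[38;2;37;20;3m[48;2;14;7;9m🬂[38;2;16;8;11m[48;2;13;7;8m🬎[38;2;16;8;11m[48;2;13;7;8m🬎[38;2;16;8;11m[48;2;13;7;8m🬎[0m
</frame>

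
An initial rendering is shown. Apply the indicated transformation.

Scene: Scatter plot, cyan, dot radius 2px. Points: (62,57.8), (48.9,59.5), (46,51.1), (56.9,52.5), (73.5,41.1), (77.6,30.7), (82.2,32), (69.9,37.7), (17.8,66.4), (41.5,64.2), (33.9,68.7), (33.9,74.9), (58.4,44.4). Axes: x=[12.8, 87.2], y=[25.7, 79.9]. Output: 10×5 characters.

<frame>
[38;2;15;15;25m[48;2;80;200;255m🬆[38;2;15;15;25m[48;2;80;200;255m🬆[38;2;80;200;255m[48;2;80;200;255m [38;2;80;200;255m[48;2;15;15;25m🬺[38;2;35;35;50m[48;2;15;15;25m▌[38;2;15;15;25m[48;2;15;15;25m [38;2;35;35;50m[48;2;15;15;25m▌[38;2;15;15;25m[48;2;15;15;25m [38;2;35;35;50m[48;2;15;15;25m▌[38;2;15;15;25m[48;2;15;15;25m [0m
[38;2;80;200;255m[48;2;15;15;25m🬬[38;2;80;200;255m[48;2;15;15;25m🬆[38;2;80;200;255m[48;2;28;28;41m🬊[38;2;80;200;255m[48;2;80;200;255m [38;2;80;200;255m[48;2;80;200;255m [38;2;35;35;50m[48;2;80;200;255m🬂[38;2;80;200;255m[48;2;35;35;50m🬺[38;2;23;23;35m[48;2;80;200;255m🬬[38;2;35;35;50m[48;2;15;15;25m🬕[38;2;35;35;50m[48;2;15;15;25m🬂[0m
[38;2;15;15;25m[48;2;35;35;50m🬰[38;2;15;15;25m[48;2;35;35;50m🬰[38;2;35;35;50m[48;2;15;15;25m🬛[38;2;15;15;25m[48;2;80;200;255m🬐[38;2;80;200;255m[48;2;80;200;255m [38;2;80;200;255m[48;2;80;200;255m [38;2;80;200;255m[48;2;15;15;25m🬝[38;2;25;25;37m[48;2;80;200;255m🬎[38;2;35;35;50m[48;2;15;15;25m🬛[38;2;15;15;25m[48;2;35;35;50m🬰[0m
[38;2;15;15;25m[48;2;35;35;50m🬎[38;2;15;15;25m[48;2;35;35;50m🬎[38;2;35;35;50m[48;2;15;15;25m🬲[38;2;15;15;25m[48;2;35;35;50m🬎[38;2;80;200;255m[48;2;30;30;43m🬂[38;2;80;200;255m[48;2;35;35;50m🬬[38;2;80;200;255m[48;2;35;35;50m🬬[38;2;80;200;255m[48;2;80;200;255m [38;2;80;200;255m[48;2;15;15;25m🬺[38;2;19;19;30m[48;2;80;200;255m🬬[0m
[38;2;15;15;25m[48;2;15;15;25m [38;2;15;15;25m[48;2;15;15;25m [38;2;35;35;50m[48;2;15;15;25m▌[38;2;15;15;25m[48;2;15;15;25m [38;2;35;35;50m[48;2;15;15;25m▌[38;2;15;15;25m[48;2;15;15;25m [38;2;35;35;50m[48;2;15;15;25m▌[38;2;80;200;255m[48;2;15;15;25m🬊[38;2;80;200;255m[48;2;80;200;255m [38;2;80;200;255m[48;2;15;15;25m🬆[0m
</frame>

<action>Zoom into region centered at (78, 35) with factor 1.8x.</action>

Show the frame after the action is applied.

<frame>
[38;2;80;200;255m[48;2;15;15;25m🬺[38;2;15;15;25m[48;2;80;200;255m🬬[38;2;35;35;50m[48;2;15;15;25m▌[38;2;15;15;25m[48;2;80;200;255m🬝[38;2;35;35;50m[48;2;15;15;25m▌[38;2;15;15;25m[48;2;15;15;25m [38;2;35;35;50m[48;2;15;15;25m▌[38;2;15;15;25m[48;2;15;15;25m [38;2;35;35;50m[48;2;15;15;25m▌[38;2;15;15;25m[48;2;15;15;25m [0m
[38;2;80;200;255m[48;2;15;15;25m🬆[38;2;23;23;35m[48;2;80;200;255m🬝[38;2;35;35;50m[48;2;80;200;255m🬀[38;2;80;200;255m[48;2;80;200;255m [38;2;80;200;255m[48;2;25;25;37m🬛[38;2;35;35;50m[48;2;15;15;25m🬂[38;2;35;35;50m[48;2;15;15;25m🬕[38;2;35;35;50m[48;2;15;15;25m🬂[38;2;35;35;50m[48;2;15;15;25m🬕[38;2;35;35;50m[48;2;15;15;25m🬂[0m
[38;2;15;15;25m[48;2;35;35;50m🬰[38;2;15;15;25m[48;2;35;35;50m🬰[38;2;80;200;255m[48;2;28;28;41m🬊[38;2;80;200;255m[48;2;28;28;41m🬡[38;2;35;35;50m[48;2;80;200;255m🬀[38;2;15;15;25m[48;2;80;200;255m🬀[38;2;28;28;41m[48;2;80;200;255m🬊[38;2;15;15;25m[48;2;35;35;50m🬰[38;2;35;35;50m[48;2;15;15;25m🬛[38;2;15;15;25m[48;2;35;35;50m🬰[0m
[38;2;15;15;25m[48;2;35;35;50m🬎[38;2;15;15;25m[48;2;35;35;50m🬎[38;2;35;35;50m[48;2;15;15;25m🬲[38;2;15;15;25m[48;2;35;35;50m🬎[38;2;80;200;255m[48;2;35;35;50m🬊[38;2;80;200;255m[48;2;28;28;41m🬊[38;2;80;200;255m[48;2;27;27;40m🬀[38;2;15;15;25m[48;2;35;35;50m🬎[38;2;35;35;50m[48;2;15;15;25m🬲[38;2;15;15;25m[48;2;35;35;50m🬎[0m
[38;2;15;15;25m[48;2;15;15;25m [38;2;15;15;25m[48;2;15;15;25m [38;2;35;35;50m[48;2;15;15;25m▌[38;2;15;15;25m[48;2;15;15;25m [38;2;35;35;50m[48;2;15;15;25m▌[38;2;15;15;25m[48;2;15;15;25m [38;2;35;35;50m[48;2;15;15;25m▌[38;2;15;15;25m[48;2;15;15;25m [38;2;35;35;50m[48;2;15;15;25m▌[38;2;15;15;25m[48;2;15;15;25m [0m
</frame>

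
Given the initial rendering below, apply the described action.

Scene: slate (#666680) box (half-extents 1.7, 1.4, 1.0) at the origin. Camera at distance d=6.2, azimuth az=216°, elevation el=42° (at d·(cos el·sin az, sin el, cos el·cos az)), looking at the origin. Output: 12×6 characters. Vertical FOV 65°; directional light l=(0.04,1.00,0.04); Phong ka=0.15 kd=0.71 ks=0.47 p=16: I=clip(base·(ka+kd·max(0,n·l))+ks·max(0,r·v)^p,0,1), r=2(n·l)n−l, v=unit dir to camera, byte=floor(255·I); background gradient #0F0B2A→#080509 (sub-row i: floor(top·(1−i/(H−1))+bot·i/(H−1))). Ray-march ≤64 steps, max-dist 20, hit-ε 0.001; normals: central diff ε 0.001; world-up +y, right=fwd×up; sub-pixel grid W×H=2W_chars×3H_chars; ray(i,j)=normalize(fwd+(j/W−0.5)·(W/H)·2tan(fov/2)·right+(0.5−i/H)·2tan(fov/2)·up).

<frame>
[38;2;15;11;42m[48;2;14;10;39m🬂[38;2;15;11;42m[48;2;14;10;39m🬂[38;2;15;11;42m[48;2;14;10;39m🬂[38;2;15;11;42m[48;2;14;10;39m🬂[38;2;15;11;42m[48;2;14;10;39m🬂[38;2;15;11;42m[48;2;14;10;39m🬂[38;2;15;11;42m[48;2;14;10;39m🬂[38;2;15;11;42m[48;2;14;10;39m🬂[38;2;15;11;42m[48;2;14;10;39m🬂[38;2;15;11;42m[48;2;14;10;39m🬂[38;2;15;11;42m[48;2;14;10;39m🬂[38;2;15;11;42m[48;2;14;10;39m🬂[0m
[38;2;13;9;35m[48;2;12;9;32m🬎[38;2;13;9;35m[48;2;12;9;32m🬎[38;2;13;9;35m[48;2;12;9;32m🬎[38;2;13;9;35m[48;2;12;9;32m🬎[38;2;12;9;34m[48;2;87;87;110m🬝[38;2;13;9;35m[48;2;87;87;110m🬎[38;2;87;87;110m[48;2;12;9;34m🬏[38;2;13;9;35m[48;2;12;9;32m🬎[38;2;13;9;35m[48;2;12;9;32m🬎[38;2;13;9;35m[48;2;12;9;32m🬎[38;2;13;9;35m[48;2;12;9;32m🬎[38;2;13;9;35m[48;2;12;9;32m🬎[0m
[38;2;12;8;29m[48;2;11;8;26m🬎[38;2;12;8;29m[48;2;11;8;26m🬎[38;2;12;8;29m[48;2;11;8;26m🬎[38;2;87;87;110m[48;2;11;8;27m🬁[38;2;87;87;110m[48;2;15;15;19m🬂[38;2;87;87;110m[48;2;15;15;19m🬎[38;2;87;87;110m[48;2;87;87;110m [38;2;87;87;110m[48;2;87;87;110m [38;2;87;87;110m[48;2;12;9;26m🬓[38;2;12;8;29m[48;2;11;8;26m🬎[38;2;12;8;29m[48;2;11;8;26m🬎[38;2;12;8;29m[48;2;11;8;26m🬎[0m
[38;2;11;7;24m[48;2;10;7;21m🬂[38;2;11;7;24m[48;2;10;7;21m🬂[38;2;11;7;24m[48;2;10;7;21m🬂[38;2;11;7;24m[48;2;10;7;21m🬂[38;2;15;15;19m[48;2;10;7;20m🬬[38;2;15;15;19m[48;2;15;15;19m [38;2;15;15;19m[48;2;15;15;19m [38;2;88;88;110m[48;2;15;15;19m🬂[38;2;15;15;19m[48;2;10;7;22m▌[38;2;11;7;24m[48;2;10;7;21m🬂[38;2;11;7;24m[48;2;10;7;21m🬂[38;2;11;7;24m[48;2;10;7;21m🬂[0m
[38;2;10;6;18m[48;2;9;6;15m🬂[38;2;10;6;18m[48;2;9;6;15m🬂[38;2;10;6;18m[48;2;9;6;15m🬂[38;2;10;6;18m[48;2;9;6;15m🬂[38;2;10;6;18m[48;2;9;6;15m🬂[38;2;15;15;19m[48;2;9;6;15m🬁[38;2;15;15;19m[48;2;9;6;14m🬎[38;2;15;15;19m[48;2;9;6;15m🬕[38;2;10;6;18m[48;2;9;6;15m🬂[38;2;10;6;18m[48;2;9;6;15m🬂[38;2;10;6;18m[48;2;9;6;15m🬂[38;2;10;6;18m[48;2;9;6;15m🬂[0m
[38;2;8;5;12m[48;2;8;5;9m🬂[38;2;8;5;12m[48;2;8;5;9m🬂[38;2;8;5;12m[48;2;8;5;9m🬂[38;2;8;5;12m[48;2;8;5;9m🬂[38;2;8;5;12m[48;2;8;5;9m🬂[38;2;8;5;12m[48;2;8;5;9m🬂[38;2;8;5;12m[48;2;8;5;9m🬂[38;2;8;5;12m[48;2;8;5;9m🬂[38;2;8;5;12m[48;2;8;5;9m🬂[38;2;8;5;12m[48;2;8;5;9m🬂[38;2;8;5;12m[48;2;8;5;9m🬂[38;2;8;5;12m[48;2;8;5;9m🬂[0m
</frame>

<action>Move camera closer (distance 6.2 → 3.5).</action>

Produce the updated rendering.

<frame>
[38;2;15;11;42m[48;2;14;10;39m🬂[38;2;15;11;42m[48;2;14;10;39m🬂[38;2;15;11;42m[48;2;14;10;39m🬂[38;2;14;10;41m[48;2;87;87;110m🬎[38;2;14;10;41m[48;2;87;87;110m🬆[38;2;14;10;41m[48;2;87;87;110m🬎[38;2;14;10;41m[48;2;87;87;110m🬎[38;2;87;87;110m[48;2;14;10;40m🬏[38;2;15;11;42m[48;2;14;10;39m🬂[38;2;15;11;42m[48;2;14;10;39m🬂[38;2;15;11;42m[48;2;14;10;39m🬂[38;2;15;11;42m[48;2;14;10;39m🬂[0m
[38;2;13;9;35m[48;2;12;9;32m🬎[38;2;87;87;110m[48;2;13;12;26m🬂[38;2;87;87;110m[48;2;15;15;19m🬊[38;2;87;87;110m[48;2;15;15;19m🬬[38;2;87;87;110m[48;2;87;87;110m [38;2;87;87;110m[48;2;87;87;110m [38;2;87;87;110m[48;2;87;87;110m [38;2;87;87;110m[48;2;87;87;110m [38;2;87;87;110m[48;2;87;87;110m [38;2;87;87;110m[48;2;87;87;110m [38;2;87;87;110m[48;2;13;9;36m🬺[38;2;13;9;36m[48;2;87;87;110m🬂[0m
[38;2;12;8;29m[48;2;11;8;26m🬎[38;2;12;8;29m[48;2;11;8;26m🬎[38;2;15;15;19m[48;2;11;8;26m🬬[38;2;15;15;19m[48;2;15;15;19m [38;2;15;15;19m[48;2;15;15;19m [38;2;87;87;110m[48;2;15;15;19m🬂[38;2;87;87;110m[48;2;15;15;19m🬎[38;2;87;87;110m[48;2;64;64;80m🬬[38;2;87;87;110m[48;2;87;87;110m [38;2;87;87;110m[48;2;87;87;110m [38;2;87;87;110m[48;2;87;87;110m [38;2;87;87;110m[48;2;11;8;28m▌[0m
[38;2;11;7;24m[48;2;10;7;21m🬂[38;2;11;7;24m[48;2;10;7;21m🬂[38;2;10;7;21m[48;2;15;15;19m🬺[38;2;15;15;19m[48;2;15;15;19m [38;2;15;15;19m[48;2;15;15;19m [38;2;15;15;19m[48;2;15;15;19m [38;2;15;15;19m[48;2;15;15;19m [38;2;15;15;19m[48;2;15;15;19m [38;2;15;15;19m[48;2;87;87;110m🬺[38;2;87;87;110m[48;2;15;15;19m🬊[38;2;87;87;110m[48;2;15;15;19m🬎[38;2;11;7;24m[48;2;10;7;21m🬂[0m
[38;2;10;6;18m[48;2;9;6;15m🬂[38;2;10;6;18m[48;2;9;6;15m🬂[38;2;10;6;18m[48;2;9;6;15m🬂[38;2;15;15;19m[48;2;9;6;15m🬁[38;2;15;15;19m[48;2;9;6;14m🬬[38;2;15;15;19m[48;2;15;15;19m [38;2;15;15;19m[48;2;15;15;19m [38;2;15;15;19m[48;2;15;15;19m [38;2;15;15;19m[48;2;15;15;19m [38;2;15;15;19m[48;2;15;15;19m [38;2;15;15;19m[48;2;9;6;15m🬀[38;2;10;6;18m[48;2;9;6;15m🬂[0m
[38;2;8;5;12m[48;2;8;5;9m🬂[38;2;8;5;12m[48;2;8;5;9m🬂[38;2;8;5;12m[48;2;8;5;9m🬂[38;2;8;5;12m[48;2;8;5;9m🬂[38;2;8;5;12m[48;2;8;5;9m🬂[38;2;15;15;19m[48;2;8;5;10m🬁[38;2;15;15;19m[48;2;8;5;9m🬬[38;2;15;15;19m[48;2;15;15;19m [38;2;15;15;19m[48;2;15;15;19m [38;2;15;15;19m[48;2;8;5;10m🬀[38;2;8;5;12m[48;2;8;5;9m🬂[38;2;8;5;12m[48;2;8;5;9m🬂[0m
</frame>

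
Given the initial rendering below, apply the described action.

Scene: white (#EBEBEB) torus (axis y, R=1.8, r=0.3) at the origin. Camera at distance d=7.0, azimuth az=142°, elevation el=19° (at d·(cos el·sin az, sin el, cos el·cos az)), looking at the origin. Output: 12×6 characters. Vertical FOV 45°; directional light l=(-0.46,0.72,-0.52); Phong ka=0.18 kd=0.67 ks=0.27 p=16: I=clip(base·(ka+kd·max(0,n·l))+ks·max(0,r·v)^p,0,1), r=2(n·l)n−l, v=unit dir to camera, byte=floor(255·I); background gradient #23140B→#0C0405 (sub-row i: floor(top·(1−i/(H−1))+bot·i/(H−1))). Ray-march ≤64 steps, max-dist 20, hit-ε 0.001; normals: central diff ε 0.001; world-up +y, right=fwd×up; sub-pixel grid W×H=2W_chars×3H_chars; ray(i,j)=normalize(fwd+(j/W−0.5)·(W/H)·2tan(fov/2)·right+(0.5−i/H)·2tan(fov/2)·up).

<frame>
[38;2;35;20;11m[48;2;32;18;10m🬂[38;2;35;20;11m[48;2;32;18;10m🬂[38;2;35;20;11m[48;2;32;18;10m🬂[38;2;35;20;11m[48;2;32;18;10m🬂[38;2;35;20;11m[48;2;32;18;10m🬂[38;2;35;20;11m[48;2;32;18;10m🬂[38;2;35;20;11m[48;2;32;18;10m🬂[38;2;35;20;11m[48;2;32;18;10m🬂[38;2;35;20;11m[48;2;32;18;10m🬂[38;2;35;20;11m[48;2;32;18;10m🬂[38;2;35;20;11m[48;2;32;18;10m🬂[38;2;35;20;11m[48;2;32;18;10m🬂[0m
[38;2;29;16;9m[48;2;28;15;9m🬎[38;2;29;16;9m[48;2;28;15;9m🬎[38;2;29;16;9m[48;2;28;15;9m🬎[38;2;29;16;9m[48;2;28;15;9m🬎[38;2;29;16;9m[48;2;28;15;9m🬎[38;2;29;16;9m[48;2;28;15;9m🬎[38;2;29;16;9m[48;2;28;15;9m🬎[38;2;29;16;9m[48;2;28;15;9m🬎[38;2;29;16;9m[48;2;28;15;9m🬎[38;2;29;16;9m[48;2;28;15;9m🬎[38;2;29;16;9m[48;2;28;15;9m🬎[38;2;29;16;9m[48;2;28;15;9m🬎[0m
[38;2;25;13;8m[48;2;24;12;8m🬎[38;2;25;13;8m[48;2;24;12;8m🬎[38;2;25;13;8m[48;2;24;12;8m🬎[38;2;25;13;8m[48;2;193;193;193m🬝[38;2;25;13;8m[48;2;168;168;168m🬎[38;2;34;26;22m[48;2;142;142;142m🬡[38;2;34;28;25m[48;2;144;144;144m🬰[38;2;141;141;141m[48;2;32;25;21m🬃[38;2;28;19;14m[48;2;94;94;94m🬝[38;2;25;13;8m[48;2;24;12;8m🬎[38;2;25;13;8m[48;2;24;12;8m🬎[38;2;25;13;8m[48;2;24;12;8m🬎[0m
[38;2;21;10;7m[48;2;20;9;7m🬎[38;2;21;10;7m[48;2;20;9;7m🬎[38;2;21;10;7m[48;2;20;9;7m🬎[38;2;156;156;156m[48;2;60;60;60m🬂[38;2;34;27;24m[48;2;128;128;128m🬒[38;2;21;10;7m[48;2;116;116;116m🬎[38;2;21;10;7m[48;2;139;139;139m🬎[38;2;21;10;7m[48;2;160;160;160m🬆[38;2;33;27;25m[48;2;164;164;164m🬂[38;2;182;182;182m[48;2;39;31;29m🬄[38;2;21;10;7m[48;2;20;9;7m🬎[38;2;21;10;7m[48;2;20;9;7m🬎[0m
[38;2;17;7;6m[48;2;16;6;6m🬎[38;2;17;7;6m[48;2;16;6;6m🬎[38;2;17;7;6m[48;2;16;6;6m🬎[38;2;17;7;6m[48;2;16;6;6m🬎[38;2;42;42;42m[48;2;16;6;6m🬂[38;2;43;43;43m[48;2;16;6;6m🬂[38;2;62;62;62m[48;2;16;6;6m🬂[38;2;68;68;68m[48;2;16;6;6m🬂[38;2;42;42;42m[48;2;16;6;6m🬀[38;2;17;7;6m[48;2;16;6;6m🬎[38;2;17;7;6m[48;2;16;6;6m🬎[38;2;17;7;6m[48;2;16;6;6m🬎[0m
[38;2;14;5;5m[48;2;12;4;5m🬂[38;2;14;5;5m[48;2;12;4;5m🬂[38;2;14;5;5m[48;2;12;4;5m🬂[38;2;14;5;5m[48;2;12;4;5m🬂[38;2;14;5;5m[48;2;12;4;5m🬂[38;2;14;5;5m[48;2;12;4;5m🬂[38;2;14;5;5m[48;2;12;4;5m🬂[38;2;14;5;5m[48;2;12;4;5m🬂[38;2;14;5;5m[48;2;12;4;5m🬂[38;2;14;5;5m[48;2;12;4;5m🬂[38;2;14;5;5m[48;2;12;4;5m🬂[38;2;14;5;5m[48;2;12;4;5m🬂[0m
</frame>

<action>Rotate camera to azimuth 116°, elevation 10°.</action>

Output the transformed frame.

<frame>
[38;2;35;20;11m[48;2;32;18;10m🬂[38;2;35;20;11m[48;2;32;18;10m🬂[38;2;35;20;11m[48;2;32;18;10m🬂[38;2;35;20;11m[48;2;32;18;10m🬂[38;2;35;20;11m[48;2;32;18;10m🬂[38;2;35;20;11m[48;2;32;18;10m🬂[38;2;35;20;11m[48;2;32;18;10m🬂[38;2;35;20;11m[48;2;32;18;10m🬂[38;2;35;20;11m[48;2;32;18;10m🬂[38;2;35;20;11m[48;2;32;18;10m🬂[38;2;35;20;11m[48;2;32;18;10m🬂[38;2;35;20;11m[48;2;32;18;10m🬂[0m
[38;2;29;16;9m[48;2;28;15;9m🬎[38;2;29;16;9m[48;2;28;15;9m🬎[38;2;29;16;9m[48;2;28;15;9m🬎[38;2;29;16;9m[48;2;28;15;9m🬎[38;2;29;16;9m[48;2;28;15;9m🬎[38;2;29;16;9m[48;2;28;15;9m🬎[38;2;29;16;9m[48;2;28;15;9m🬎[38;2;29;16;9m[48;2;28;15;9m🬎[38;2;29;16;9m[48;2;28;15;9m🬎[38;2;29;16;9m[48;2;28;15;9m🬎[38;2;29;16;9m[48;2;28;15;9m🬎[38;2;29;16;9m[48;2;28;15;9m🬎[0m
[38;2;25;13;8m[48;2;24;12;8m🬎[38;2;25;13;8m[48;2;24;12;8m🬎[38;2;25;13;8m[48;2;24;12;8m🬎[38;2;25;13;8m[48;2;181;181;181m🬝[38;2;25;13;8m[48;2;203;203;203m🬎[38;2;25;13;8m[48;2;112;112;112m🬎[38;2;25;13;8m[48;2;53;53;53m🬎[38;2;25;13;8m[48;2;42;42;42m🬎[38;2;32;22;18m[48;2;113;113;113m🬝[38;2;25;13;8m[48;2;24;12;8m🬎[38;2;25;13;8m[48;2;24;12;8m🬎[38;2;25;13;8m[48;2;24;12;8m🬎[0m
[38;2;21;10;7m[48;2;20;9;7m🬎[38;2;21;10;7m[48;2;20;9;7m🬎[38;2;21;10;7m[48;2;20;9;7m🬎[38;2;96;96;96m[48;2;35;31;30m🬁[38;2;134;134;134m[48;2;42;42;42m🬂[38;2;162;162;162m[48;2;40;38;37m🬀[38;2;32;26;24m[48;2;71;71;71m🬰[38;2;155;155;155m[48;2;64;64;64m🬂[38;2;131;131;131m[48;2;31;25;24m🬎[38;2;134;134;134m[48;2;20;9;7m🬄[38;2;21;10;7m[48;2;20;9;7m🬎[38;2;21;10;7m[48;2;20;9;7m🬎[0m
[38;2;17;7;6m[48;2;16;6;6m🬎[38;2;17;7;6m[48;2;16;6;6m🬎[38;2;17;7;6m[48;2;16;6;6m🬎[38;2;17;7;6m[48;2;16;6;6m🬎[38;2;17;7;6m[48;2;16;6;6m🬎[38;2;17;7;6m[48;2;16;6;6m🬎[38;2;17;7;6m[48;2;16;6;6m🬎[38;2;17;7;6m[48;2;16;6;6m🬎[38;2;17;7;6m[48;2;16;6;6m🬎[38;2;17;7;6m[48;2;16;6;6m🬎[38;2;17;7;6m[48;2;16;6;6m🬎[38;2;17;7;6m[48;2;16;6;6m🬎[0m
[38;2;14;5;5m[48;2;12;4;5m🬂[38;2;14;5;5m[48;2;12;4;5m🬂[38;2;14;5;5m[48;2;12;4;5m🬂[38;2;14;5;5m[48;2;12;4;5m🬂[38;2;14;5;5m[48;2;12;4;5m🬂[38;2;14;5;5m[48;2;12;4;5m🬂[38;2;14;5;5m[48;2;12;4;5m🬂[38;2;14;5;5m[48;2;12;4;5m🬂[38;2;14;5;5m[48;2;12;4;5m🬂[38;2;14;5;5m[48;2;12;4;5m🬂[38;2;14;5;5m[48;2;12;4;5m🬂[38;2;14;5;5m[48;2;12;4;5m🬂[0m
</frame>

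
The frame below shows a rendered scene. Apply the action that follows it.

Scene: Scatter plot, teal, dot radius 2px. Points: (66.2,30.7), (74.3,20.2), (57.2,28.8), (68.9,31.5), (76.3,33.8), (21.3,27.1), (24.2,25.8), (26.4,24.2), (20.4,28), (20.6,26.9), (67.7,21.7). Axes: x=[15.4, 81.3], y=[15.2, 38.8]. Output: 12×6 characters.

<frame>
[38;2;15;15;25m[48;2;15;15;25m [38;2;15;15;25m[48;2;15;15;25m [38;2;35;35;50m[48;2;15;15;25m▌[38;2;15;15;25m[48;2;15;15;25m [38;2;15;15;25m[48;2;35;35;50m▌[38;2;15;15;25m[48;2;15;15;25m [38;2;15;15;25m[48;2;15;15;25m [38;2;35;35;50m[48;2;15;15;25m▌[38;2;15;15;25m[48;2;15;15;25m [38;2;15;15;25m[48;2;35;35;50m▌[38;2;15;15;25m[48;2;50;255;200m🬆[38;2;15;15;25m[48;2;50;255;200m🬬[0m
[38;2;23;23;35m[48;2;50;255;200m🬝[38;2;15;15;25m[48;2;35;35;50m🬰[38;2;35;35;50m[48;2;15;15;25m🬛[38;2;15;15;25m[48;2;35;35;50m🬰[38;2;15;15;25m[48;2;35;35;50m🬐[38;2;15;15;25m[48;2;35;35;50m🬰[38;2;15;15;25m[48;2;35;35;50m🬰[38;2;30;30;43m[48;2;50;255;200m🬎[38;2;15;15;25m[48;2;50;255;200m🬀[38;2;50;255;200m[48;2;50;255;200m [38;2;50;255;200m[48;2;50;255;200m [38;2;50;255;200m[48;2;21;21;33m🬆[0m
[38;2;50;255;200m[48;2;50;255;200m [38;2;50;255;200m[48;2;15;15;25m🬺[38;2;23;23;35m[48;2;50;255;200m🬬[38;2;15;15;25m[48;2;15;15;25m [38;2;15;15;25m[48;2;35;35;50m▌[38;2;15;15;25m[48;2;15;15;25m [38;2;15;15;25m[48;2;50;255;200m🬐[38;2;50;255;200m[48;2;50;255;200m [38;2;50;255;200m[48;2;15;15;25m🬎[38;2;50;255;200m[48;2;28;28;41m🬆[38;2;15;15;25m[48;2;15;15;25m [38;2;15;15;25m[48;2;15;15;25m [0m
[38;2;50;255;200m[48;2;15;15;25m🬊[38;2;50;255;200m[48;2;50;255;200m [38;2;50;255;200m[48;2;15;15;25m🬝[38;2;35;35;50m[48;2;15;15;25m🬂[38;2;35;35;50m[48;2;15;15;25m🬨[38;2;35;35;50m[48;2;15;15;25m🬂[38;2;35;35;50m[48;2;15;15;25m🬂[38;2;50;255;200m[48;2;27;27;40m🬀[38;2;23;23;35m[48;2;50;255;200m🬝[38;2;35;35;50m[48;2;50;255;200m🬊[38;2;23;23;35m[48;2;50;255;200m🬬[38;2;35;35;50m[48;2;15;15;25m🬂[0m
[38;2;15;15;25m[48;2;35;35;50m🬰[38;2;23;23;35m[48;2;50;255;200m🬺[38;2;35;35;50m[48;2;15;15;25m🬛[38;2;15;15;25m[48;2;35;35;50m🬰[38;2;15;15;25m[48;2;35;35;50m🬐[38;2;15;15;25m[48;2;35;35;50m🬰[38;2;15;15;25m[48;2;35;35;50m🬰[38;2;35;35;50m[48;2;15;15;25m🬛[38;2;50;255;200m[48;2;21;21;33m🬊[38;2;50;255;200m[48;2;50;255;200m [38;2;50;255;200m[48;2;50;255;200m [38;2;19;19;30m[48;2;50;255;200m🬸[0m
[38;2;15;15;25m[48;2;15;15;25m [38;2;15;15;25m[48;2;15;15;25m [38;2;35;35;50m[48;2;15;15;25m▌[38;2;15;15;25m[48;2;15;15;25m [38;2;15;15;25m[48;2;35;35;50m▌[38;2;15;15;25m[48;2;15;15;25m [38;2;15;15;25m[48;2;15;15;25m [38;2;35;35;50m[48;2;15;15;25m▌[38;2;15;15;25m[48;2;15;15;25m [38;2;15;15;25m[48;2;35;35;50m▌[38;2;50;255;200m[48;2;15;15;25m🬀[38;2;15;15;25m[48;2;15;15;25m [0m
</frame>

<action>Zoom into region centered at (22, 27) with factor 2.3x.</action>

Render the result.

<frame>
[38;2;15;15;25m[48;2;15;15;25m [38;2;15;15;25m[48;2;15;15;25m [38;2;35;35;50m[48;2;15;15;25m▌[38;2;15;15;25m[48;2;15;15;25m [38;2;15;15;25m[48;2;35;35;50m▌[38;2;15;15;25m[48;2;15;15;25m [38;2;15;15;25m[48;2;15;15;25m [38;2;35;35;50m[48;2;15;15;25m▌[38;2;15;15;25m[48;2;15;15;25m [38;2;15;15;25m[48;2;35;35;50m▌[38;2;15;15;25m[48;2;15;15;25m [38;2;15;15;25m[48;2;15;15;25m [0m
[38;2;15;15;25m[48;2;35;35;50m🬰[38;2;15;15;25m[48;2;35;35;50m🬰[38;2;35;35;50m[48;2;15;15;25m🬛[38;2;15;15;25m[48;2;35;35;50m🬰[38;2;27;27;40m[48;2;50;255;200m🬝[38;2;21;21;33m[48;2;50;255;200m🬊[38;2;15;15;25m[48;2;35;35;50m🬰[38;2;35;35;50m[48;2;15;15;25m🬛[38;2;15;15;25m[48;2;35;35;50m🬰[38;2;15;15;25m[48;2;35;35;50m🬐[38;2;15;15;25m[48;2;35;35;50m🬰[38;2;15;15;25m[48;2;35;35;50m🬰[0m
[38;2;15;15;25m[48;2;15;15;25m [38;2;15;15;25m[48;2;15;15;25m [38;2;35;35;50m[48;2;15;15;25m▌[38;2;15;15;25m[48;2;15;15;25m [38;2;50;255;200m[48;2;15;15;25m🬸[38;2;50;255;200m[48;2;50;255;200m [38;2;50;255;200m[48;2;15;15;25m🬮[38;2;35;35;50m[48;2;15;15;25m▌[38;2;15;15;25m[48;2;15;15;25m [38;2;15;15;25m[48;2;35;35;50m▌[38;2;15;15;25m[48;2;15;15;25m [38;2;15;15;25m[48;2;15;15;25m [0m
[38;2;35;35;50m[48;2;15;15;25m🬂[38;2;35;35;50m[48;2;15;15;25m🬂[38;2;35;35;50m[48;2;15;15;25m🬕[38;2;35;35;50m[48;2;15;15;25m🬂[38;2;50;255;200m[48;2;27;27;40m🬁[38;2;50;255;200m[48;2;15;15;25m🬎[38;2;50;255;200m[48;2;50;255;200m [38;2;50;255;200m[48;2;35;35;50m🬺[38;2;35;35;50m[48;2;15;15;25m🬂[38;2;35;35;50m[48;2;15;15;25m🬨[38;2;35;35;50m[48;2;15;15;25m🬂[38;2;35;35;50m[48;2;15;15;25m🬂[0m
[38;2;15;15;25m[48;2;35;35;50m🬰[38;2;15;15;25m[48;2;35;35;50m🬰[38;2;35;35;50m[48;2;15;15;25m🬛[38;2;15;15;25m[48;2;35;35;50m🬰[38;2;15;15;25m[48;2;35;35;50m🬐[38;2;15;15;25m[48;2;35;35;50m🬰[38;2;20;20;31m[48;2;50;255;200m🬲[38;2;50;255;200m[48;2;50;255;200m [38;2;50;255;200m[48;2;15;15;25m🬛[38;2;15;15;25m[48;2;35;35;50m🬐[38;2;15;15;25m[48;2;35;35;50m🬰[38;2;15;15;25m[48;2;35;35;50m🬰[0m
[38;2;15;15;25m[48;2;15;15;25m [38;2;15;15;25m[48;2;15;15;25m [38;2;35;35;50m[48;2;15;15;25m▌[38;2;15;15;25m[48;2;15;15;25m [38;2;15;15;25m[48;2;35;35;50m▌[38;2;15;15;25m[48;2;15;15;25m [38;2;15;15;25m[48;2;15;15;25m [38;2;50;255;200m[48;2;27;27;40m🬁[38;2;15;15;25m[48;2;15;15;25m [38;2;15;15;25m[48;2;35;35;50m▌[38;2;15;15;25m[48;2;15;15;25m [38;2;15;15;25m[48;2;15;15;25m [0m
</frame>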